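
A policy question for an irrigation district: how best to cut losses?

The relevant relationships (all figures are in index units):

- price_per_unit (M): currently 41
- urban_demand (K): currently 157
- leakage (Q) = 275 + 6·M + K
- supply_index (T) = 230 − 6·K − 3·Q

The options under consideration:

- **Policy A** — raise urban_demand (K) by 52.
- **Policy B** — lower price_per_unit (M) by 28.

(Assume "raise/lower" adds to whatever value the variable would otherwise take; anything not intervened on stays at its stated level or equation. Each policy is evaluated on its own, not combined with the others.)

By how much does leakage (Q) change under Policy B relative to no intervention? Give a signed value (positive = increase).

Baseline:
  M = 41
  K = 157
  Q = 275 + 6·41 + 157 = 678
Policy B (M − 28):
  M = 41 − 28 = 13
  K = 157
  Q = 275 + 6·13 + 157 = 510
Change in Q: 510 − 678 = -168

-168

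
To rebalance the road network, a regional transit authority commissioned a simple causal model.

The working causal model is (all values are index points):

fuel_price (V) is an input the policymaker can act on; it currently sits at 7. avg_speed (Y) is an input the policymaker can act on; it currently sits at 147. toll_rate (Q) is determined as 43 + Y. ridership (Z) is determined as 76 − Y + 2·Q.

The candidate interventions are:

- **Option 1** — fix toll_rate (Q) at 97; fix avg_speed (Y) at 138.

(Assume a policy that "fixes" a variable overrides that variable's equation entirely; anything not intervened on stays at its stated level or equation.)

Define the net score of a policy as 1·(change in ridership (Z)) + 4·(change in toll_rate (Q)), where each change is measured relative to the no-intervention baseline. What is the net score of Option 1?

Baseline:
  Y = 147
  Q = 43 + 147 = 190
  Z = 76 − 147 + 2·190 = 309
Option 1 (Q := 97, Y := 138):
  Y = 138
  Q = 97
  Z = 76 − 138 + 2·97 = 132
ΔZ = 132 − 309 = -177; ΔQ = 97 − 190 = -93
Score = 1·(-177) + 4·(-93) = -549

-549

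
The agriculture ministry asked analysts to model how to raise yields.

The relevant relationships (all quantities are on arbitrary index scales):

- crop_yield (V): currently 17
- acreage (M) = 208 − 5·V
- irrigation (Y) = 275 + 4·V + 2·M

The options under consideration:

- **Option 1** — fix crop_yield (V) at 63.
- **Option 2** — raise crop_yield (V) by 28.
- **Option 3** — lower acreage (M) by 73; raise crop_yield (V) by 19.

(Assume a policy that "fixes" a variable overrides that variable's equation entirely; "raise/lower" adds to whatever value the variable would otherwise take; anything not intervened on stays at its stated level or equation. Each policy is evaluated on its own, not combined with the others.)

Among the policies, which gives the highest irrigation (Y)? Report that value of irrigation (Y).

Option 1 (V := 63):
  V = 63
  M = 208 − 5·63 = -107
  Y = 275 + 4·63 + 2·(-107) = 313
Option 2 (V + 28):
  V = 17 + 28 = 45
  M = 208 − 5·45 = -17
  Y = 275 + 4·45 + 2·(-17) = 421
Option 3 (M − 73, V + 19):
  V = 17 + 19 = 36
  M = 208 − 5·36 (−73 from intervention) = -45
  Y = 275 + 4·36 + 2·(-45) = 329
Comparing — Option 1: Y=313, Option 2: Y=421, Option 3: Y=329. Highest is 421 (Option 2).

421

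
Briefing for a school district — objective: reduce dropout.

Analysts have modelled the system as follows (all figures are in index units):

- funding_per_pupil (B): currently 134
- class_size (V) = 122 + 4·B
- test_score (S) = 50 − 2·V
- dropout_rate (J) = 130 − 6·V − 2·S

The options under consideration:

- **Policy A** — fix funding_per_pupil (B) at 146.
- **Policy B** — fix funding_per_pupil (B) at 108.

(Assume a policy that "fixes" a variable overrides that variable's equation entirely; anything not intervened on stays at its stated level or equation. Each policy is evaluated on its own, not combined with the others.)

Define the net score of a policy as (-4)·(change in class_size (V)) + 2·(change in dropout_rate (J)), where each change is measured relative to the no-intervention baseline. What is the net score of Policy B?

832

Baseline:
  B = 134
  V = 122 + 4·134 = 658
  S = 50 − 2·658 = -1266
  J = 130 − 6·658 − 2·(-1266) = -1286
Policy B (B := 108):
  B = 108
  V = 122 + 4·108 = 554
  S = 50 − 2·554 = -1058
  J = 130 − 6·554 − 2·(-1058) = -1078
ΔV = 554 − 658 = -104; ΔJ = -1078 − (-1286) = 208
Score = (-4)·(-104) + 2·208 = 832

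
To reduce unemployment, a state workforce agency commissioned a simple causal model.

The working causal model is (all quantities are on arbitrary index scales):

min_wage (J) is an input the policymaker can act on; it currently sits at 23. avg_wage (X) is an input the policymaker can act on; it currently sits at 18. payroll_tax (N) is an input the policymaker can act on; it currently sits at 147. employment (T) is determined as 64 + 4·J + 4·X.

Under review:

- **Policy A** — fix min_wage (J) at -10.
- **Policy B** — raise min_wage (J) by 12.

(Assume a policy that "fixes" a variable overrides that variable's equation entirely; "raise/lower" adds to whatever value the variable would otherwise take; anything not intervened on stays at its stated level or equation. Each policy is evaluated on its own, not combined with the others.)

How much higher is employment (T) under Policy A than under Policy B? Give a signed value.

-180

Policy A (J := -10):
  J = -10
  X = 18
  T = 64 + 4·(-10) + 4·18 = 96
Policy B (J + 12):
  J = 23 + 12 = 35
  X = 18
  T = 64 + 4·35 + 4·18 = 276
T: 96 − 276 = -180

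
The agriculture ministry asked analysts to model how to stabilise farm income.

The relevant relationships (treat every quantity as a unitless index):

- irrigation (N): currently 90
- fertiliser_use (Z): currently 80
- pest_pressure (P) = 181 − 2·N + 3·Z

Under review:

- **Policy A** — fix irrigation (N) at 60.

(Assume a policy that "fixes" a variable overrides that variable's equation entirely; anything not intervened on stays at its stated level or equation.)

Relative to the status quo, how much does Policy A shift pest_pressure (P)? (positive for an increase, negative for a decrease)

Baseline:
  N = 90
  Z = 80
  P = 181 − 2·90 + 3·80 = 241
Policy A (N := 60):
  N = 60
  Z = 80
  P = 181 − 2·60 + 3·80 = 301
Change in P: 301 − 241 = 60

60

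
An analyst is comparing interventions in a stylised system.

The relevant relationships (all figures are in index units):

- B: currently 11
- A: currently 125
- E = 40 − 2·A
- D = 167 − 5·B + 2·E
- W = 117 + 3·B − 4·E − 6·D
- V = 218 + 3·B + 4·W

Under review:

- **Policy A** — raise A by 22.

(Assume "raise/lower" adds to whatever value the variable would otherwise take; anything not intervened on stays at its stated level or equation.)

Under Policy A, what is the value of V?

14419

Policy A (A + 22):
  B = 11
  A = 125 + 22 = 147
  E = 40 − 2·147 = -254
  D = 167 − 5·11 + 2·(-254) = -396
  W = 117 + 3·11 − 4·(-254) − 6·(-396) = 3542
  V = 218 + 3·11 + 4·3542 = 14419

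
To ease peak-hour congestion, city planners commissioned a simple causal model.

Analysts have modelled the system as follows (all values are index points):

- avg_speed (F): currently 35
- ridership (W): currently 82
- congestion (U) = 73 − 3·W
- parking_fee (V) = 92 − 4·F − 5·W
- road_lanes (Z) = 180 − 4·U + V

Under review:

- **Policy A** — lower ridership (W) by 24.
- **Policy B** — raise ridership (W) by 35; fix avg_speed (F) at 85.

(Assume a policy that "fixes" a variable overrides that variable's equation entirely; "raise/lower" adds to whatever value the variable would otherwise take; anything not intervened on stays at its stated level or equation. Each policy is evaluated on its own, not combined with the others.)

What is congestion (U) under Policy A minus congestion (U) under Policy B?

177

Policy A (W − 24):
  W = 82 − 24 = 58
  U = 73 − 3·58 = -101
Policy B (W + 35, F := 85):
  W = 82 + 35 = 117
  U = 73 − 3·117 = -278
U: -101 − (-278) = 177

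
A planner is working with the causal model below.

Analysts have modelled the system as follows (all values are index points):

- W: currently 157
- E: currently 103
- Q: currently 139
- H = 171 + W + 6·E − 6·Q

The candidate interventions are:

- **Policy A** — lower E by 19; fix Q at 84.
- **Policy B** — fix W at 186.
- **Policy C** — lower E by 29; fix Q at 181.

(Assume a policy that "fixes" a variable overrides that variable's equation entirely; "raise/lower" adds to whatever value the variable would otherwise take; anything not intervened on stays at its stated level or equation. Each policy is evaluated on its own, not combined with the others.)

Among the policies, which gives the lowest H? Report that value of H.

Policy A (E − 19, Q := 84):
  W = 157
  E = 103 − 19 = 84
  Q = 84
  H = 171 + 157 + 6·84 − 6·84 = 328
Policy B (W := 186):
  W = 186
  E = 103
  Q = 139
  H = 171 + 186 + 6·103 − 6·139 = 141
Policy C (E − 29, Q := 181):
  W = 157
  E = 103 − 29 = 74
  Q = 181
  H = 171 + 157 + 6·74 − 6·181 = -314
Comparing — Policy A: H=328, Policy B: H=141, Policy C: H=-314. Lowest is -314 (Policy C).

-314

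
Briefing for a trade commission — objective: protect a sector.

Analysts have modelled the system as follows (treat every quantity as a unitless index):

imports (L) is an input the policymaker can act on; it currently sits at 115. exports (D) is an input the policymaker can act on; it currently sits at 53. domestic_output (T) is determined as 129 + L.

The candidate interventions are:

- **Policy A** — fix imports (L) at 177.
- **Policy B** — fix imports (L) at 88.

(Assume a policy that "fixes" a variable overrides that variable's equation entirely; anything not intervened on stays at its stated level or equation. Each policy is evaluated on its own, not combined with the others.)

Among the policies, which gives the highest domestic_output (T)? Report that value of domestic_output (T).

Policy A (L := 177):
  L = 177
  T = 129 + 177 = 306
Policy B (L := 88):
  L = 88
  T = 129 + 88 = 217
Comparing — Policy A: T=306, Policy B: T=217. Highest is 306 (Policy A).

306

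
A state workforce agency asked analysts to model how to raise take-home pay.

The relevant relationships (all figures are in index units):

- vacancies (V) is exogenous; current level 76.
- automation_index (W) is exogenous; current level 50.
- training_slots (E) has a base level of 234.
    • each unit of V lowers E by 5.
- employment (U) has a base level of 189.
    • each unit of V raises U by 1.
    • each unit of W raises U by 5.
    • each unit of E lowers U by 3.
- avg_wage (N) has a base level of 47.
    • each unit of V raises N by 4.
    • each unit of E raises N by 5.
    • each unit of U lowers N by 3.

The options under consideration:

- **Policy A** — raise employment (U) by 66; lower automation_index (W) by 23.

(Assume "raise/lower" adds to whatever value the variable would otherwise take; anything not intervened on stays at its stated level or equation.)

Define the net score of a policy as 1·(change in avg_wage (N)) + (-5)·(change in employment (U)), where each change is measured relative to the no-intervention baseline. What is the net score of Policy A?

Baseline:
  V = 76
  W = 50
  E = 234 − 5·76 = -146
  U = 189 + 76 + 5·50 − 3·(-146) = 953
  N = 47 + 4·76 + 5·(-146) − 3·953 = -3238
Policy A (U + 66, W − 23):
  V = 76
  W = 50 − 23 = 27
  E = 234 − 5·76 = -146
  U = 189 + 76 + 5·27 − 3·(-146) (+66 from intervention) = 904
  N = 47 + 4·76 + 5·(-146) − 3·904 = -3091
ΔN = -3091 − (-3238) = 147; ΔU = 904 − 953 = -49
Score = 1·147 + (-5)·(-49) = 392

392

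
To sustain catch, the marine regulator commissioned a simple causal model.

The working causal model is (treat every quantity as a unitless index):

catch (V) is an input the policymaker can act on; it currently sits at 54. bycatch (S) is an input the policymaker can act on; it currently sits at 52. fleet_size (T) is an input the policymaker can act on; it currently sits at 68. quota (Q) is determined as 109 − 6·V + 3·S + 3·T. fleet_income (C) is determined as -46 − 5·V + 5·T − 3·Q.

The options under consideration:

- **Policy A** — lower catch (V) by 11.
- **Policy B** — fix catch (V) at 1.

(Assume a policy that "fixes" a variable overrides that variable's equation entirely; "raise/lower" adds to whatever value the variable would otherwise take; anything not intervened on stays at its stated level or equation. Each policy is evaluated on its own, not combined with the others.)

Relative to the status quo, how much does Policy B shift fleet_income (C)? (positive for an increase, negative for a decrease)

-689

Baseline:
  V = 54
  S = 52
  T = 68
  Q = 109 − 6·54 + 3·52 + 3·68 = 145
  C = -46 − 5·54 + 5·68 − 3·145 = -411
Policy B (V := 1):
  V = 1
  S = 52
  T = 68
  Q = 109 − 6·1 + 3·52 + 3·68 = 463
  C = -46 − 5·1 + 5·68 − 3·463 = -1100
Change in C: -1100 − (-411) = -689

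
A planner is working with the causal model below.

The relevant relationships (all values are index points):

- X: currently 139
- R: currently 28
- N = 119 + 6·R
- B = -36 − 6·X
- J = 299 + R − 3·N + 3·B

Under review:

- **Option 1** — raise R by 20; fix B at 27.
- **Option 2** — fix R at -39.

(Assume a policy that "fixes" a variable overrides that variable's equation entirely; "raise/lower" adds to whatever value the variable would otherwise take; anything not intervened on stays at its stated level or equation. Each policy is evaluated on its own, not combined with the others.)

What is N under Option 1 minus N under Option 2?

Option 1 (R + 20, B := 27):
  R = 28 + 20 = 48
  N = 119 + 6·48 = 407
Option 2 (R := -39):
  R = -39
  N = 119 + 6·(-39) = -115
N: 407 − (-115) = 522

522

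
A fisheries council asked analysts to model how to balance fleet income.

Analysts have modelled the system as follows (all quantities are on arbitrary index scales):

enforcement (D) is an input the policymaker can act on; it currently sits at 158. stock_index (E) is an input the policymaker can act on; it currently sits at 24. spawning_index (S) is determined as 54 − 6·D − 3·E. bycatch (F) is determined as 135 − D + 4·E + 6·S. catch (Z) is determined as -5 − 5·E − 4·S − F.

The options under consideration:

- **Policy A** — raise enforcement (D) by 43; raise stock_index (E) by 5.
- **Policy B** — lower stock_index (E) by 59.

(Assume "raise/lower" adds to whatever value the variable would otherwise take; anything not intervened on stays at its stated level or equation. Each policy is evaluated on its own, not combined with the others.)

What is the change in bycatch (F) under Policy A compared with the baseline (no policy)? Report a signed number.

Baseline:
  D = 158
  E = 24
  S = 54 − 6·158 − 3·24 = -966
  F = 135 − 158 + 4·24 + 6·(-966) = -5723
Policy A (D + 43, E + 5):
  D = 158 + 43 = 201
  E = 24 + 5 = 29
  S = 54 − 6·201 − 3·29 = -1239
  F = 135 − 201 + 4·29 + 6·(-1239) = -7384
Change in F: -7384 − (-5723) = -1661

-1661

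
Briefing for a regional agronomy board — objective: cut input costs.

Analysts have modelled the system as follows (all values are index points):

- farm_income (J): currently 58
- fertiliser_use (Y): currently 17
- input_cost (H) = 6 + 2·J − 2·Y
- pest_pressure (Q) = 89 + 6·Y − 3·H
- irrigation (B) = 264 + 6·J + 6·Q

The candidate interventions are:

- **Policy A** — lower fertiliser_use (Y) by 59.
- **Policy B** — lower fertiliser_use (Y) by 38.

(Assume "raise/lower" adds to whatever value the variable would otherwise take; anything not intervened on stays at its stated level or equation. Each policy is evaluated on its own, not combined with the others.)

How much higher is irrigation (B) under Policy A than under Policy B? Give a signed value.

-1512

Policy A (Y − 59):
  J = 58
  Y = 17 − 59 = -42
  H = 6 + 2·58 − 2·(-42) = 206
  Q = 89 + 6·(-42) − 3·206 = -781
  B = 264 + 6·58 + 6·(-781) = -4074
Policy B (Y − 38):
  J = 58
  Y = 17 − 38 = -21
  H = 6 + 2·58 − 2·(-21) = 164
  Q = 89 + 6·(-21) − 3·164 = -529
  B = 264 + 6·58 + 6·(-529) = -2562
B: -4074 − (-2562) = -1512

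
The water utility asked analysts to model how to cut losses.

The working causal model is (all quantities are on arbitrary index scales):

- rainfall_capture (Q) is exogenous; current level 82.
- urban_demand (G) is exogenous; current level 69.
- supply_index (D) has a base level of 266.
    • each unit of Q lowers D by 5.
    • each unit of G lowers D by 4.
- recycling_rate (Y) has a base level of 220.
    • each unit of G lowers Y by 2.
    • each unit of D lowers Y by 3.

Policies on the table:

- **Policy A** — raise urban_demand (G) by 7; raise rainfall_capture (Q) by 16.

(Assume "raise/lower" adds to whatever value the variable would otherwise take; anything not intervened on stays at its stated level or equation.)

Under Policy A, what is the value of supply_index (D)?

Policy A (G + 7, Q + 16):
  Q = 82 + 16 = 98
  G = 69 + 7 = 76
  D = 266 − 5·98 − 4·76 = -528

-528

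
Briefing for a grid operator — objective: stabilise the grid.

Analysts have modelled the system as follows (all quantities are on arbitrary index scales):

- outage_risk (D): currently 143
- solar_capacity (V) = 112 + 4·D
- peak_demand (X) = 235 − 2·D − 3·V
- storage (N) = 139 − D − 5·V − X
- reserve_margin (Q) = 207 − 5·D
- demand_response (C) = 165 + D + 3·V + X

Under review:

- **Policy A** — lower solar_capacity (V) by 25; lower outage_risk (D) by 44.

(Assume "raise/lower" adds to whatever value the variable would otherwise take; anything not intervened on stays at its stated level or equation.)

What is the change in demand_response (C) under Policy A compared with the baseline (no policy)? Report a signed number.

Baseline:
  D = 143
  V = 112 + 4·143 = 684
  X = 235 − 2·143 − 3·684 = -2103
  C = 165 + 143 + 3·684 + (-2103) = 257
Policy A (V − 25, D − 44):
  D = 143 − 44 = 99
  V = 112 + 4·99 (−25 from intervention) = 483
  X = 235 − 2·99 − 3·483 = -1412
  C = 165 + 99 + 3·483 + (-1412) = 301
Change in C: 301 − 257 = 44

44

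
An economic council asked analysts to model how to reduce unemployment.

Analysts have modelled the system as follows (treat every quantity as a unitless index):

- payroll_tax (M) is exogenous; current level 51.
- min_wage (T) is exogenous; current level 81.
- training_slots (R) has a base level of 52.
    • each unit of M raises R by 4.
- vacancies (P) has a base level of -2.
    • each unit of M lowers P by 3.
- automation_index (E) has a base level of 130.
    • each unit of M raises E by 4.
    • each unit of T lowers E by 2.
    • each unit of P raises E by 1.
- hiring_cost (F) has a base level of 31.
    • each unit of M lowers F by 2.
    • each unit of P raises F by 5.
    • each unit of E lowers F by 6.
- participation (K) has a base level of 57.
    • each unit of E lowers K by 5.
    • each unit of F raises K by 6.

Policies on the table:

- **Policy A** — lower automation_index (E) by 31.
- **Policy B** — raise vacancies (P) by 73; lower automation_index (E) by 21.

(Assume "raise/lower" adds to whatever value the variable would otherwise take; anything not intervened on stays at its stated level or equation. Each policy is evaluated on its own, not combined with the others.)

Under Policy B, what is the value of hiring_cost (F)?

Policy B (P + 73, E − 21):
  M = 51
  T = 81
  P = -2 − 3·51 (+73 from intervention) = -82
  E = 130 + 4·51 − 2·81 + (-82) (−21 from intervention) = 69
  F = 31 − 2·51 + 5·(-82) − 6·69 = -895

-895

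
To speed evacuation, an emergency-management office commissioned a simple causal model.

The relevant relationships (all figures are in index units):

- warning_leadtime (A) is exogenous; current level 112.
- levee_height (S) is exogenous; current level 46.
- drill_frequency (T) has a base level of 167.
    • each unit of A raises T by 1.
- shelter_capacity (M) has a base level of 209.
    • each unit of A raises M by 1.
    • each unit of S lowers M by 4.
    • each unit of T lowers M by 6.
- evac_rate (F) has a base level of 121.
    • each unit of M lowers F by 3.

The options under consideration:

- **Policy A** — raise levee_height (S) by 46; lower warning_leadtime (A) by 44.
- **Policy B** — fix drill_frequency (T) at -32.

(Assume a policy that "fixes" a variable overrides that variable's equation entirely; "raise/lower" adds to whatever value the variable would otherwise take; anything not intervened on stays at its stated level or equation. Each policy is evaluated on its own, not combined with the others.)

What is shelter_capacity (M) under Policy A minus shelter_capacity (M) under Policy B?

Policy A (S + 46, A − 44):
  A = 112 − 44 = 68
  S = 46 + 46 = 92
  T = 167 + 68 = 235
  M = 209 + 68 − 4·92 − 6·235 = -1501
Policy B (T := -32):
  A = 112
  S = 46
  T = -32
  M = 209 + 112 − 4·46 − 6·(-32) = 329
M: -1501 − 329 = -1830

-1830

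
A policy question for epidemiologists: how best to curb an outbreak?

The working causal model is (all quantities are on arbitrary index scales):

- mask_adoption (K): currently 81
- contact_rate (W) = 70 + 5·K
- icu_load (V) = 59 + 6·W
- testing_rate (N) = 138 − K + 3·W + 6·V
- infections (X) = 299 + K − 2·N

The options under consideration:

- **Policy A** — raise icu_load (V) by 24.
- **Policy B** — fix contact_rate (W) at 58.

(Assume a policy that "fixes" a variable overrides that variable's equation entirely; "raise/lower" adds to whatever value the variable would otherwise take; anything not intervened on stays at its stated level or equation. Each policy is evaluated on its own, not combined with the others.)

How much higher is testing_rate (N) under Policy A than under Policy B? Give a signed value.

Policy A (V + 24):
  K = 81
  W = 70 + 5·81 = 475
  V = 59 + 6·475 (+24 from intervention) = 2933
  N = 138 − 81 + 3·475 + 6·2933 = 19080
Policy B (W := 58):
  K = 81
  W = 58
  V = 59 + 6·58 = 407
  N = 138 − 81 + 3·58 + 6·407 = 2673
N: 19080 − 2673 = 16407

16407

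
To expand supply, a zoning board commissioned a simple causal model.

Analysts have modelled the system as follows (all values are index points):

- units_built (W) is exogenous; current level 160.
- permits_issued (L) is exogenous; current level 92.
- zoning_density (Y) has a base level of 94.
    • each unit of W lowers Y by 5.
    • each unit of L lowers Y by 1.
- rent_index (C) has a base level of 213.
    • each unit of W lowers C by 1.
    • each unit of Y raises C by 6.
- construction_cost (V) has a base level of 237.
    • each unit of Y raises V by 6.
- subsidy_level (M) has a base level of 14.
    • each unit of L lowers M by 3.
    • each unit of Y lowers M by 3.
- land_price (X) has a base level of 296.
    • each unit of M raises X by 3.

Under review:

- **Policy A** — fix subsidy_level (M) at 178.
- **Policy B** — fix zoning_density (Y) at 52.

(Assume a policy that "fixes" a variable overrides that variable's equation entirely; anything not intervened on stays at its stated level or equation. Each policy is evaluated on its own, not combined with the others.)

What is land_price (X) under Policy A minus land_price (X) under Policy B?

1788

Policy A (M := 178):
  W = 160
  L = 92
  Y = 94 − 5·160 − 92 = -798
  M = 178
  X = 296 + 3·178 = 830
Policy B (Y := 52):
  W = 160
  L = 92
  Y = 52
  M = 14 − 3·92 − 3·52 = -418
  X = 296 + 3·(-418) = -958
X: 830 − (-958) = 1788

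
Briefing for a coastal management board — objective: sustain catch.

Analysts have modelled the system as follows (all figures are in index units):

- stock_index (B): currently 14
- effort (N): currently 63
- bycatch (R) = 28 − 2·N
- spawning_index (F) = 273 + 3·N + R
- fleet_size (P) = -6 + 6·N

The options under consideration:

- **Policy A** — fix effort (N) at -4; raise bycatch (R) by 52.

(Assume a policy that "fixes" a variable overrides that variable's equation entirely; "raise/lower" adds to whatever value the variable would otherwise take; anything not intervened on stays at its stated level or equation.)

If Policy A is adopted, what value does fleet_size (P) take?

Policy A (N := -4, R + 52):
  N = -4
  P = -6 + 6·(-4) = -30

-30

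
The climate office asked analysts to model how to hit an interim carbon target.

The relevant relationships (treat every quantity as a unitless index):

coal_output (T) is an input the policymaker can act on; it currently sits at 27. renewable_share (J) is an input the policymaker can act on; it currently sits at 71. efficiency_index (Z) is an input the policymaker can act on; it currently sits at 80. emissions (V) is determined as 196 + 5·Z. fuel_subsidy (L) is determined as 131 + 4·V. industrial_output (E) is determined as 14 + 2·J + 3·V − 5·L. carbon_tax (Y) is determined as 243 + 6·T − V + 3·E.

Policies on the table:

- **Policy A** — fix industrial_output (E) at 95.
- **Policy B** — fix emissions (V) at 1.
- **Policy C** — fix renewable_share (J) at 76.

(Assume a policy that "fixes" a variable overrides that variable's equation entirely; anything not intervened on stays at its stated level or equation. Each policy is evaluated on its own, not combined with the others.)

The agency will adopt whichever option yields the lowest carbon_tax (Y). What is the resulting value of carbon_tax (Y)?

Policy A (E := 95):
  T = 27
  J = 71
  Z = 80
  V = 196 + 5·80 = 596
  L = 131 + 4·596 = 2515
  E = 95
  Y = 243 + 6·27 − 596 + 3·95 = 94
Policy B (V := 1):
  T = 27
  J = 71
  Z = 80
  V = 1
  L = 131 + 4·1 = 135
  E = 14 + 2·71 + 3·1 − 5·135 = -516
  Y = 243 + 6·27 − 1 + 3·(-516) = -1144
Policy C (J := 76):
  T = 27
  J = 76
  Z = 80
  V = 196 + 5·80 = 596
  L = 131 + 4·596 = 2515
  E = 14 + 2·76 + 3·596 − 5·2515 = -10621
  Y = 243 + 6·27 − 596 + 3·(-10621) = -32054
Comparing — Policy A: Y=94, Policy B: Y=-1144, Policy C: Y=-32054. Lowest is -32054 (Policy C).

-32054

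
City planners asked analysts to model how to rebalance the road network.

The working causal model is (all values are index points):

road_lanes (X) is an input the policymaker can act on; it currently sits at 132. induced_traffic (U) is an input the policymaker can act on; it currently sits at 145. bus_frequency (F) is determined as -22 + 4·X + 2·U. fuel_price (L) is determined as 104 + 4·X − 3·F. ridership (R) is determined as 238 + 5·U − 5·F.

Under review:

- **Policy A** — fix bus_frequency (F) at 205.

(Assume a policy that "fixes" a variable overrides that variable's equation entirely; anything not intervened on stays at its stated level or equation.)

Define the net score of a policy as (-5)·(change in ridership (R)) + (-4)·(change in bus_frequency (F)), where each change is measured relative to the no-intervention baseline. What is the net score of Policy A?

Baseline:
  X = 132
  U = 145
  F = -22 + 4·132 + 2·145 = 796
  R = 238 + 5·145 − 5·796 = -3017
Policy A (F := 205):
  X = 132
  U = 145
  F = 205
  R = 238 + 5·145 − 5·205 = -62
ΔR = -62 − (-3017) = 2955; ΔF = 205 − 796 = -591
Score = (-5)·2955 + (-4)·(-591) = -12411

-12411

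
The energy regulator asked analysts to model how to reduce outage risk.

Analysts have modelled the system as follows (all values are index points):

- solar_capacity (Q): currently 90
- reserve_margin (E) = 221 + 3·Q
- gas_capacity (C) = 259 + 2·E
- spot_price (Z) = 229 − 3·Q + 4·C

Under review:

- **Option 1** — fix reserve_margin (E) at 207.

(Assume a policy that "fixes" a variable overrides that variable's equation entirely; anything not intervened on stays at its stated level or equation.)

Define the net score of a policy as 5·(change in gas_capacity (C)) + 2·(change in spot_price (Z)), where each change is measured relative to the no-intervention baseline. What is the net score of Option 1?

-7384

Baseline:
  Q = 90
  E = 221 + 3·90 = 491
  C = 259 + 2·491 = 1241
  Z = 229 − 3·90 + 4·1241 = 4923
Option 1 (E := 207):
  Q = 90
  E = 207
  C = 259 + 2·207 = 673
  Z = 229 − 3·90 + 4·673 = 2651
ΔC = 673 − 1241 = -568; ΔZ = 2651 − 4923 = -2272
Score = 5·(-568) + 2·(-2272) = -7384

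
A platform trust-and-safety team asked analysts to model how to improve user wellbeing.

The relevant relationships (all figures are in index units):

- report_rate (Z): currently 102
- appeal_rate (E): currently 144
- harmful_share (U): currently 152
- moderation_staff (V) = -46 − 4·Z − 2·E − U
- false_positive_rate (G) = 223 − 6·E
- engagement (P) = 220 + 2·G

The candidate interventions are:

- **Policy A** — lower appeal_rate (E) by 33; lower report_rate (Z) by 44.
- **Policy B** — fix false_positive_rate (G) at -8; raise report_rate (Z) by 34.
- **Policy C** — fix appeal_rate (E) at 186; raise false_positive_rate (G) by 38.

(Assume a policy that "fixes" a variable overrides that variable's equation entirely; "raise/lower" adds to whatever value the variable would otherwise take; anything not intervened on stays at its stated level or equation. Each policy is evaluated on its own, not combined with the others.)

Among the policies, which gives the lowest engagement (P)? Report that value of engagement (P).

Policy A (E − 33, Z − 44):
  E = 144 − 33 = 111
  G = 223 − 6·111 = -443
  P = 220 + 2·(-443) = -666
Policy B (G := -8, Z + 34):
  E = 144
  G = -8
  P = 220 + 2·(-8) = 204
Policy C (E := 186, G + 38):
  E = 186
  G = 223 − 6·186 (+38 from intervention) = -855
  P = 220 + 2·(-855) = -1490
Comparing — Policy A: P=-666, Policy B: P=204, Policy C: P=-1490. Lowest is -1490 (Policy C).

-1490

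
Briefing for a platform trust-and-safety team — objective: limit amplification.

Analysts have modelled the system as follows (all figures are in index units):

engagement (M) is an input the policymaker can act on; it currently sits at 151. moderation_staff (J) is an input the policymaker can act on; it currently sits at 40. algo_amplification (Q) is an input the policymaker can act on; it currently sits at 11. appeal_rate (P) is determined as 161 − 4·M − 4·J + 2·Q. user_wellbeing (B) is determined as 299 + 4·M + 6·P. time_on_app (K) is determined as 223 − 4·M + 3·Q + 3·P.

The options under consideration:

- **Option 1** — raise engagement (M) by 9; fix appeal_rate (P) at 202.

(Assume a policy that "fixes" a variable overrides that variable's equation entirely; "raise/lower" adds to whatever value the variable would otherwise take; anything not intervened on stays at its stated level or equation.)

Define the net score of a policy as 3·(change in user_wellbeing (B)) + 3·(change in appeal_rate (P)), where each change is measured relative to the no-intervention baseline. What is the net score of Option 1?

Baseline:
  M = 151
  J = 40
  Q = 11
  P = 161 − 4·151 − 4·40 + 2·11 = -581
  B = 299 + 4·151 + 6·(-581) = -2583
Option 1 (M + 9, P := 202):
  M = 151 + 9 = 160
  J = 40
  Q = 11
  P = 202
  B = 299 + 4·160 + 6·202 = 2151
ΔB = 2151 − (-2583) = 4734; ΔP = 202 − (-581) = 783
Score = 3·4734 + 3·783 = 16551

16551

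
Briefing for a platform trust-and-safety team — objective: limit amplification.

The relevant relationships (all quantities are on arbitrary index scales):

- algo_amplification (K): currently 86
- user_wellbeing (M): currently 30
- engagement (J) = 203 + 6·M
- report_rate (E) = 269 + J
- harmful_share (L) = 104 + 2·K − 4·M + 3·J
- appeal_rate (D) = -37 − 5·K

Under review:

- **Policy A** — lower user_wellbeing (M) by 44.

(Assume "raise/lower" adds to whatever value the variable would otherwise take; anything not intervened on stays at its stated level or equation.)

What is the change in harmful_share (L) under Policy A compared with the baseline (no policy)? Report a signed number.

Baseline:
  K = 86
  M = 30
  J = 203 + 6·30 = 383
  L = 104 + 2·86 − 4·30 + 3·383 = 1305
Policy A (M − 44):
  K = 86
  M = 30 − 44 = -14
  J = 203 + 6·(-14) = 119
  L = 104 + 2·86 − 4·(-14) + 3·119 = 689
Change in L: 689 − 1305 = -616

-616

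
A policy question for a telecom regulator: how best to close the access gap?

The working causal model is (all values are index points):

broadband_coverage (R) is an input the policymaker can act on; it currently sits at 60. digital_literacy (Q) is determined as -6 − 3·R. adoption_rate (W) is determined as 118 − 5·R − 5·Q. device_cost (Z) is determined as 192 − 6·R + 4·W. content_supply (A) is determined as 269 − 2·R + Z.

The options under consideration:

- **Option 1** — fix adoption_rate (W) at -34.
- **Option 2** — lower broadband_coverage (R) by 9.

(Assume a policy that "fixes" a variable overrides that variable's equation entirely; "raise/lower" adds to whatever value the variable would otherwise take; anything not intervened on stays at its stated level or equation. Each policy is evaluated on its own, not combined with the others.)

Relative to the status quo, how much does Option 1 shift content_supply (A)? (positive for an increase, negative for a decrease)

-3128

Baseline:
  R = 60
  Q = -6 − 3·60 = -186
  W = 118 − 5·60 − 5·(-186) = 748
  Z = 192 − 6·60 + 4·748 = 2824
  A = 269 − 2·60 + 2824 = 2973
Option 1 (W := -34):
  R = 60
  Q = -6 − 3·60 = -186
  W = -34
  Z = 192 − 6·60 + 4·(-34) = -304
  A = 269 − 2·60 + (-304) = -155
Change in A: -155 − 2973 = -3128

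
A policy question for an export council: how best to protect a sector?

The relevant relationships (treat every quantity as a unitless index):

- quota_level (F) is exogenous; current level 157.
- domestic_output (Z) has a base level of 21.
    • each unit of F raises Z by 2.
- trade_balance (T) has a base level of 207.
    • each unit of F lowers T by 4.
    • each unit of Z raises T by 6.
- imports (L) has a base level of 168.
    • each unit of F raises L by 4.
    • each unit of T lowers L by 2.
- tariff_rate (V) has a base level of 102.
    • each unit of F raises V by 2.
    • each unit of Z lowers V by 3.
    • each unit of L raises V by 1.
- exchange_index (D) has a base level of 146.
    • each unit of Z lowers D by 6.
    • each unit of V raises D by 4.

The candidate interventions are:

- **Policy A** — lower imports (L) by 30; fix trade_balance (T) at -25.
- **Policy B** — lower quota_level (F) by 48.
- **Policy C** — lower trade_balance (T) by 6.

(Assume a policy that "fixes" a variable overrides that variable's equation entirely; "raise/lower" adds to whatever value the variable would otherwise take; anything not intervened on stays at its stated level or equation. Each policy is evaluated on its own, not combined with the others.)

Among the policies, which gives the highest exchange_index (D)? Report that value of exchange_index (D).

-956

Policy A (L − 30, T := -25):
  F = 157
  Z = 21 + 2·157 = 335
  T = -25
  L = 168 + 4·157 − 2·(-25) (−30 from intervention) = 816
  V = 102 + 2·157 − 3·335 + 816 = 227
  D = 146 − 6·335 + 4·227 = -956
Policy B (F − 48):
  F = 157 − 48 = 109
  Z = 21 + 2·109 = 239
  T = 207 − 4·109 + 6·239 = 1205
  L = 168 + 4·109 − 2·1205 = -1806
  V = 102 + 2·109 − 3·239 + (-1806) = -2203
  D = 146 − 6·239 + 4·(-2203) = -10100
Policy C (T − 6):
  F = 157
  Z = 21 + 2·157 = 335
  T = 207 − 4·157 + 6·335 (−6 from intervention) = 1583
  L = 168 + 4·157 − 2·1583 = -2370
  V = 102 + 2·157 − 3·335 + (-2370) = -2959
  D = 146 − 6·335 + 4·(-2959) = -13700
Comparing — Policy A: D=-956, Policy B: D=-10100, Policy C: D=-13700. Highest is -956 (Policy A).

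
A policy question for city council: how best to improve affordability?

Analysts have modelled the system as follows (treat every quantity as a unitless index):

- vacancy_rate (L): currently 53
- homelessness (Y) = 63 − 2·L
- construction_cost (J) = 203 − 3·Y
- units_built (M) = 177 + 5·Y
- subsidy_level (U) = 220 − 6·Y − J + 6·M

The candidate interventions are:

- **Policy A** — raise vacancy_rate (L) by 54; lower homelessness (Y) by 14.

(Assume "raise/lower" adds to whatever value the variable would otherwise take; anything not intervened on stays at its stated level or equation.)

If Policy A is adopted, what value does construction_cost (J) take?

698

Policy A (L + 54, Y − 14):
  L = 53 + 54 = 107
  Y = 63 − 2·107 (−14 from intervention) = -165
  J = 203 − 3·(-165) = 698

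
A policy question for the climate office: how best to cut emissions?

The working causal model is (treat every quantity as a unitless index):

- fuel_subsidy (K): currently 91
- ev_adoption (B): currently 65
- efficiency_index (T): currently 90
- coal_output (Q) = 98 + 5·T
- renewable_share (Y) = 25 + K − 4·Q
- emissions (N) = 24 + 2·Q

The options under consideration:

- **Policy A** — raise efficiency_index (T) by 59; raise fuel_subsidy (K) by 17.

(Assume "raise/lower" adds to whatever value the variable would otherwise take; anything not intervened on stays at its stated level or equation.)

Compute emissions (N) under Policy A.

Policy A (T + 59, K + 17):
  T = 90 + 59 = 149
  Q = 98 + 5·149 = 843
  N = 24 + 2·843 = 1710

1710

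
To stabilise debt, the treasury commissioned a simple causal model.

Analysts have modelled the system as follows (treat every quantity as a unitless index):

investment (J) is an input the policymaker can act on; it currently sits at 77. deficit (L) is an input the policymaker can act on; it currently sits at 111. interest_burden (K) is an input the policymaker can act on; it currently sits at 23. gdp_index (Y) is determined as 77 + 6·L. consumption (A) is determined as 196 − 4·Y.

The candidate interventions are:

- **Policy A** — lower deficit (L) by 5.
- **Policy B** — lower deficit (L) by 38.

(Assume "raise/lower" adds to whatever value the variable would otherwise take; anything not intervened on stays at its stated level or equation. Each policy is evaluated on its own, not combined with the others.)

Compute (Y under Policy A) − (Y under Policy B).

198

Policy A (L − 5):
  L = 111 − 5 = 106
  Y = 77 + 6·106 = 713
Policy B (L − 38):
  L = 111 − 38 = 73
  Y = 77 + 6·73 = 515
Y: 713 − 515 = 198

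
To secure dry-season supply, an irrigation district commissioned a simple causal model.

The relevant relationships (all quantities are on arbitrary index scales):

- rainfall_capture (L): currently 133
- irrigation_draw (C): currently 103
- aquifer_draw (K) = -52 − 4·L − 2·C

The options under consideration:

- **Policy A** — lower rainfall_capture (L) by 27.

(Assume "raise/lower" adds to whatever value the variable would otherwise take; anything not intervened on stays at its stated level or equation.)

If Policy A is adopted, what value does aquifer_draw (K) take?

-682

Policy A (L − 27):
  L = 133 − 27 = 106
  C = 103
  K = -52 − 4·106 − 2·103 = -682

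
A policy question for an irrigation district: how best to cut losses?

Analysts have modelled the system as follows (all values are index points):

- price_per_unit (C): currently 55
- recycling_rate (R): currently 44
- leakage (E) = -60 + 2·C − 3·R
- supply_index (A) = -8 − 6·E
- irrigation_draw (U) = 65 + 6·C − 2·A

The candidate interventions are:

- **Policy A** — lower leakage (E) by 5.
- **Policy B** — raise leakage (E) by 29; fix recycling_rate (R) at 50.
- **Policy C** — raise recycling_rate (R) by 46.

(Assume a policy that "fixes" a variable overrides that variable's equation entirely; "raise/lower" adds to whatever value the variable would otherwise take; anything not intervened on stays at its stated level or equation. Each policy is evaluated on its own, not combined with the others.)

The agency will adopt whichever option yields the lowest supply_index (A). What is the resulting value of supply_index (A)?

Policy A (E − 5):
  C = 55
  R = 44
  E = -60 + 2·55 − 3·44 (−5 from intervention) = -87
  A = -8 − 6·(-87) = 514
Policy B (E + 29, R := 50):
  C = 55
  R = 50
  E = -60 + 2·55 − 3·50 (+29 from intervention) = -71
  A = -8 − 6·(-71) = 418
Policy C (R + 46):
  C = 55
  R = 44 + 46 = 90
  E = -60 + 2·55 − 3·90 = -220
  A = -8 − 6·(-220) = 1312
Comparing — Policy A: A=514, Policy B: A=418, Policy C: A=1312. Lowest is 418 (Policy B).

418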